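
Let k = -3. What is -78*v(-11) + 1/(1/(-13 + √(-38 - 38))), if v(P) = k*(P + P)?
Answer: -5161 + 2*I*√19 ≈ -5161.0 + 8.7178*I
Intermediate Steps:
v(P) = -6*P (v(P) = -3*(P + P) = -6*P)
-78*v(-11) + 1/(1/(-13 + √(-38 - 38))) = -(-468)*(-11) + 1/(1/(-13 + √(-38 - 38))) = -78*66 + 1/(1/(-13 + √(-76))) = -5148 + 1/(1/(-13 + 2*I*√19)) = -5148 + (-13 + 2*I*√19) = -5161 + 2*I*√19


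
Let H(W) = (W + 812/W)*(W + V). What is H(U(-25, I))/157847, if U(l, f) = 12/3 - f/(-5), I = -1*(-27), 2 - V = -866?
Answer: 98746983/185470225 ≈ 0.53241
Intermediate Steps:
V = 868 (V = 2 - 1*(-866) = 2 + 866 = 868)
I = 27
U(l, f) = 4 + f/5 (U(l, f) = 12*(⅓) - f*(-⅕) = 4 + f/5)
H(W) = (868 + W)*(W + 812/W) (H(W) = (W + 812/W)*(W + 868) = (W + 812/W)*(868 + W) = (868 + W)*(W + 812/W))
H(U(-25, I))/157847 = (812 + (4 + (⅕)*27)² + 868*(4 + (⅕)*27) + 704816/(4 + (⅕)*27))/157847 = (812 + (4 + 27/5)² + 868*(4 + 27/5) + 704816/(4 + 27/5))*(1/157847) = (812 + (47/5)² + 868*(47/5) + 704816/(47/5))*(1/157847) = (812 + 2209/25 + 40796/5 + 704816*(5/47))*(1/157847) = (812 + 2209/25 + 40796/5 + 3524080/47)*(1/157847) = (98746983/1175)*(1/157847) = 98746983/185470225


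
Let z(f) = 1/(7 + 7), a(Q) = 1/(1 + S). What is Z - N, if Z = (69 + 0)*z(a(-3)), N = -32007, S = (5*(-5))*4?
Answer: 448167/14 ≈ 32012.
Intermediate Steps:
S = -100 (S = -25*4 = -100)
a(Q) = -1/99 (a(Q) = 1/(1 - 100) = 1/(-99) = -1/99)
z(f) = 1/14
Z = 69/14 (Z = (69 + 0)*(1/14) = 69*(1/14) = 69/14 ≈ 4.9286)
Z - N = 69/14 - 1*(-32007) = 69/14 + 32007 = 448167/14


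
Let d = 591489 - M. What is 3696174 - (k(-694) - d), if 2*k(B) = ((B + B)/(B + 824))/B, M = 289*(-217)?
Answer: 565548879/130 ≈ 4.3504e+6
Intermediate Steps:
M = -62713
k(B) = 1/(824 + B) (k(B) = (((B + B)/(B + 824))/B)/2 = (((2*B)/(824 + B))/B)/2 = ((2*B/(824 + B))/B)/2 = (2/(824 + B))/2 = 1/(824 + B))
d = 654202 (d = 591489 - 1*(-62713) = 591489 + 62713 = 654202)
3696174 - (k(-694) - d) = 3696174 - (1/(824 - 694) - 1*654202) = 3696174 - (1/130 - 654202) = 3696174 - 1*(-85046259/130) = 3696174 + 85046259/130 = 565548879/130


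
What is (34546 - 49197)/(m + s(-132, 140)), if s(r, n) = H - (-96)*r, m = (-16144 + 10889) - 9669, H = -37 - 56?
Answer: 14651/27689 ≈ 0.52913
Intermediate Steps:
H = -93
m = -14924 (m = -5255 - 9669 = -14924)
s(r, n) = -93 + 96*r (s(r, n) = -93 - (-96)*r = -93 + 96*r)
(34546 - 49197)/(m + s(-132, 140)) = (34546 - 49197)/(-14924 + (-93 + 96*(-132))) = -14651/(-14924 + (-93 - 12672)) = -14651/(-14924 - 12765) = -14651/(-27689) = -14651*(-1/27689) = 14651/27689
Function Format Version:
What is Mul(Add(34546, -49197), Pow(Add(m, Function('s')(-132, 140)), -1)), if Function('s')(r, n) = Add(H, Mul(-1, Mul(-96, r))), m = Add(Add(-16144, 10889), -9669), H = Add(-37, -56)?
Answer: Rational(14651, 27689) ≈ 0.52913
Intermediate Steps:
H = -93
m = -14924 (m = Add(-5255, -9669) = -14924)
Function('s')(r, n) = Add(-93, Mul(96, r)) (Function('s')(r, n) = Add(-93, Mul(-1, Mul(-96, r))) = Add(-93, Mul(96, r)))
Mul(Add(34546, -49197), Pow(Add(m, Function('s')(-132, 140)), -1)) = Mul(Add(34546, -49197), Pow(Add(-14924, Add(-93, Mul(96, -132))), -1)) = Mul(-14651, Pow(Add(-14924, Add(-93, -12672)), -1)) = Mul(-14651, Pow(Add(-14924, -12765), -1)) = Mul(-14651, Pow(-27689, -1)) = Mul(-14651, Rational(-1, 27689)) = Rational(14651, 27689)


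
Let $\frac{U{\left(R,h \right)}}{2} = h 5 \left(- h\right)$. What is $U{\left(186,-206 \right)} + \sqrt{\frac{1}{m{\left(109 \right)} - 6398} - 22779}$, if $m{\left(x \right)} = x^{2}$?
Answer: $-424360 + \frac{2 i \sqrt{171202913662}}{5483} \approx -4.2436 \cdot 10^{5} + 150.93 i$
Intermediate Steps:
$U{\left(R,h \right)} = - 10 h^{2}$ ($U{\left(R,h \right)} = 2 h 5 \left(- h\right) = 2 \cdot 5 h \left(- h\right) = 2 \left(- 5 h^{2}\right) = - 10 h^{2}$)
$U{\left(186,-206 \right)} + \sqrt{\frac{1}{m{\left(109 \right)} - 6398} - 22779} = - 10 \left(-206\right)^{2} + \sqrt{\frac{1}{109^{2} - 6398} - 22779} = \left(-10\right) 42436 + \sqrt{\frac{1}{11881 - 6398} - 22779} = -424360 + \sqrt{\frac{1}{5483} - 22779} = -424360 + \sqrt{- \frac{124897256}{5483}} = -424360 + \frac{2 i \sqrt{171202913662}}{5483}$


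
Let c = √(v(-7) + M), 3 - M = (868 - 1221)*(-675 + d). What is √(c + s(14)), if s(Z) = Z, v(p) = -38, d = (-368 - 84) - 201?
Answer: √(14 + 3*I*√52091) ≈ 18.693 + 18.315*I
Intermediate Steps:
d = -653 (d = -452 - 201 = -653)
M = -468781 (M = 3 - (868 - 1221)*(-675 - 653) = 3 - (-353)*(-1328) = 3 - 1*468784 = 3 - 468784 = -468781)
c = 3*I*√52091 (c = √(-38 - 468781) = √(-468819) = 3*I*√52091 ≈ 684.7*I)
√(c + s(14)) = √(3*I*√52091 + 14) = √(14 + 3*I*√52091)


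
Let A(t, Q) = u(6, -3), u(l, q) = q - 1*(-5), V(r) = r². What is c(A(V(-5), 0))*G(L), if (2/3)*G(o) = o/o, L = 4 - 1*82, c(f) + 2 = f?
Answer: 0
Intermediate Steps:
u(l, q) = 5 + q (u(l, q) = q + 5 = 5 + q)
A(t, Q) = 2 (A(t, Q) = 5 - 3 = 2)
c(f) = -2 + f
L = -78 (L = 4 - 82 = -78)
G(o) = 3/2 (G(o) = 3*(o/o)/2 = (3/2)*1 = 3/2)
c(A(V(-5), 0))*G(L) = (-2 + 2)*(3/2) = 0*(3/2) = 0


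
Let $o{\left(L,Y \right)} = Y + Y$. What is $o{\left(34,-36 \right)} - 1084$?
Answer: $-1156$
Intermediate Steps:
$o{\left(L,Y \right)} = 2 Y$
$o{\left(34,-36 \right)} - 1084 = 2 \left(-36\right) - 1084 = -72 - 1084 = -1156$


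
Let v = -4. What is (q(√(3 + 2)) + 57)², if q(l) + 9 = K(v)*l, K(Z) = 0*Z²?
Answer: 2304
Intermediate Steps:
K(Z) = 0
q(l) = -9 (q(l) = -9 + 0*l = -9 + 0 = -9)
(q(√(3 + 2)) + 57)² = (-9 + 57)² = 48² = 2304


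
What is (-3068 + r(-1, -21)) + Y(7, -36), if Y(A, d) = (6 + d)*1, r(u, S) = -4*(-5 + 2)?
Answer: -3086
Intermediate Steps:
r(u, S) = 12 (r(u, S) = -4*(-3) = 12)
Y(A, d) = 6 + d
(-3068 + r(-1, -21)) + Y(7, -36) = (-3068 + 12) + (6 - 36) = -3056 - 30 = -3086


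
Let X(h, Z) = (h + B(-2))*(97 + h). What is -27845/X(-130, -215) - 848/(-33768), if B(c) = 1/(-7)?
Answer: -273183179/42298641 ≈ -6.4584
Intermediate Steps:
B(c) = -1/7
X(h, Z) = (97 + h)*(-1/7 + h) (X(h, Z) = (h - 1/7)*(97 + h) = (-1/7 + h)*(97 + h) = (97 + h)*(-1/7 + h))
-27845/X(-130, -215) - 848/(-33768) = -27845/(-97/7 + (-130)**2 + (678/7)*(-130)) - 848/(-33768) = -27845/(-97/7 + 16900 - 88140/7) - 848*(-1/33768) = -27845/30063/7 + 106/4221 = -27845*7/30063 + 106/4221 = -194915/30063 + 106/4221 = -273183179/42298641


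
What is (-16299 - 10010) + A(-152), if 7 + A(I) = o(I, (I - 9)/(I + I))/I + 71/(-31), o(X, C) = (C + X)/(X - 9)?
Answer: -6069634183553/230624128 ≈ -26318.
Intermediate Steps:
o(X, C) = (C + X)/(-9 + X)
A(I) = -288/31 + (I + (-9 + I)/(2*I))/(I*(-9 + I)) (A(I) = -7 + ((((I - 9)/(I + I) + I)/(-9 + I))/I + 71/(-31)) = -7 + ((((-9 + I)/((2*I)) + I)/(-9 + I))/I + 71*(-1/31)) = -7 + ((((-9 + I)*(1/(2*I)) + I)/(-9 + I))/I - 71/31) = -7 + ((((-9 + I)/(2*I) + I)/(-9 + I))/I - 71/31) = -7 + (((I + (-9 + I)/(2*I))/(-9 + I))/I - 71/31) = -7 + ((I + (-9 + I)/(2*I))/(I*(-9 + I)) - 71/31) = -7 + (-71/31 + (I + (-9 + I)/(2*I))/(I*(-9 + I))) = -288/31 + (I + (-9 + I)/(2*I))/(I*(-9 + I)))
(-16299 - 10010) + A(-152) = (-16299 - 10010) + (1/62)*(-279 - 576*(-152)³ + 31*(-152) + 5246*(-152)²)/((-152)²*(-9 - 152)) = -26309 + (1/62)*(1/23104)*(-279 - 576*(-3511808) - 4712 + 5246*23104)/(-161) = -26309 + (1/62)*(1/23104)*(-1/161)*(-279 + 2022801408 - 4712 + 121203584) = -26309 + (1/62)*(1/23104)*(-1/161)*2144000001 = -26309 - 2144000001/230624128 = -6069634183553/230624128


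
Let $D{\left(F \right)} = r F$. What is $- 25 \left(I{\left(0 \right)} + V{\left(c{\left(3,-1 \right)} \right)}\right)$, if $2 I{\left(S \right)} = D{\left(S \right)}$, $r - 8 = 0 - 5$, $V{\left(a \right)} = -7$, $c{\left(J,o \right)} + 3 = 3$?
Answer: $175$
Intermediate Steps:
$c{\left(J,o \right)} = 0$ ($c{\left(J,o \right)} = -3 + 3 = 0$)
$r = 3$ ($r = 8 + \left(0 - 5\right) = 8 - 5 = 3$)
$D{\left(F \right)} = 3 F$
$I{\left(S \right)} = \frac{3 S}{2}$
$- 25 \left(I{\left(0 \right)} + V{\left(c{\left(3,-1 \right)} \right)}\right) = - 25 \left(\frac{3}{2} \cdot 0 - 7\right) = - 25 \left(0 - 7\right) = \left(-25\right) \left(-7\right) = 175$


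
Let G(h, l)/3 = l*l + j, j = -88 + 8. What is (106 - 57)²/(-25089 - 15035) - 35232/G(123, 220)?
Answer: -1310787/4327660 ≈ -0.30289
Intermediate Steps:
j = -80
G(h, l) = -240 + 3*l² (G(h, l) = 3*(l*l - 80) = 3*(l² - 80) = 3*(-80 + l²) = -240 + 3*l²)
(106 - 57)²/(-25089 - 15035) - 35232/G(123, 220) = (106 - 57)²/(-25089 - 15035) - 35232/(-240 + 3*220²) = 49²/(-40124) - 35232/(-240 + 3*48400) = 2401*(-1/40124) - 35232/(-240 + 145200) = -343/5732 - 35232/144960 = -343/5732 - 35232*1/144960 = -343/5732 - 367/1510 = -1310787/4327660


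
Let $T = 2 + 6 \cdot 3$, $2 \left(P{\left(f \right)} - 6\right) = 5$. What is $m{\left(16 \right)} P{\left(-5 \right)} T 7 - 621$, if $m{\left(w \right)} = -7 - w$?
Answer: $-27991$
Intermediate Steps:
$P{\left(f \right)} = \frac{17}{2}$ ($P{\left(f \right)} = 6 + \frac{1}{2} \cdot 5 = 6 + \frac{5}{2} = \frac{17}{2}$)
$T = 20$ ($T = 2 + 18 = 20$)
$m{\left(16 \right)} P{\left(-5 \right)} T 7 - 621 = \left(-7 - 16\right) \frac{17}{2} \cdot 20 \cdot 7 - 621 = \left(-7 - 16\right) 170 \cdot 7 - 621 = \left(-23\right) 1190 - 621 = -27370 - 621 = -27991$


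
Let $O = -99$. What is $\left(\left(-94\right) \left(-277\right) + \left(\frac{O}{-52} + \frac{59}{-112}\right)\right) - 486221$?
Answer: $- \frac{670024443}{1456} \approx -4.6018 \cdot 10^{5}$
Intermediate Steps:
$\left(\left(-94\right) \left(-277\right) + \left(\frac{O}{-52} + \frac{59}{-112}\right)\right) - 486221 = \left(\left(-94\right) \left(-277\right) + \left(- \frac{99}{-52} + \frac{59}{-112}\right)\right) - 486221 = \left(26038 + \left(\left(-99\right) \left(- \frac{1}{52}\right) + 59 \left(- \frac{1}{112}\right)\right)\right) - 486221 = \left(26038 + \left(\frac{99}{52} - \frac{59}{112}\right)\right) - 486221 = \left(26038 + \frac{2005}{1456}\right) - 486221 = \frac{37913333}{1456} - 486221 = - \frac{670024443}{1456}$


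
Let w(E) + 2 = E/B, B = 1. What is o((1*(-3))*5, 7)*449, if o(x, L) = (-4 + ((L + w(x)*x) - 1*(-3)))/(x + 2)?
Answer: -117189/13 ≈ -9014.5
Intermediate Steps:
w(E) = -2 + E (w(E) = -2 + E/1 = -2 + E*1 = -2 + E)
o(x, L) = (-1 + L + x*(-2 + x))/(2 + x) (o(x, L) = (-4 + ((L + (-2 + x)*x) - 1*(-3)))/(x + 2) = (-4 + ((L + x*(-2 + x)) + 3))/(2 + x) = (-4 + (3 + L + x*(-2 + x)))/(2 + x) = (-1 + L + x*(-2 + x))/(2 + x))
o((1*(-3))*5, 7)*449 = ((-1 + 7 + ((1*(-3))*5)*(-2 + (1*(-3))*5))/(2 + (1*(-3))*5))*449 = ((-1 + 7 + (-3*5)*(-2 - 3*5))/(2 - 3*5))*449 = ((-1 + 7 - 15*(-2 - 15))/(2 - 15))*449 = ((-1 + 7 - 15*(-17))/(-13))*449 = -(-1 + 7 + 255)/13*449 = -1/13*261*449 = -261/13*449 = -117189/13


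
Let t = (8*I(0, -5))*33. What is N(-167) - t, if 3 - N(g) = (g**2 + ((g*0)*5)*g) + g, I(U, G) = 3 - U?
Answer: -28511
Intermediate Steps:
N(g) = 3 - g - g**2 (N(g) = 3 - ((g**2 + ((g*0)*5)*g) + g) = 3 - ((g**2 + (0*5)*g) + g) = 3 - ((g**2 + 0*g) + g) = 3 - ((g**2 + 0) + g) = 3 - (g**2 + g) = 3 - (g + g**2) = 3 + (-g - g**2) = 3 - g - g**2)
t = 792 (t = (8*(3 - 1*0))*33 = (8*(3 + 0))*33 = (8*3)*33 = 24*33 = 792)
N(-167) - t = (3 - 1*(-167) - 1*(-167)**2) - 1*792 = (3 + 167 - 1*27889) - 792 = (3 + 167 - 27889) - 792 = -27719 - 792 = -28511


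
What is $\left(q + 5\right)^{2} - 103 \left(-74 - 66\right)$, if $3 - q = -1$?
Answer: $14501$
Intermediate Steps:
$q = 4$ ($q = 3 - -1 = 3 + 1 = 4$)
$\left(q + 5\right)^{2} - 103 \left(-74 - 66\right) = \left(4 + 5\right)^{2} - 103 \left(-74 - 66\right) = 9^{2} - -14420 = 81 + 14420 = 14501$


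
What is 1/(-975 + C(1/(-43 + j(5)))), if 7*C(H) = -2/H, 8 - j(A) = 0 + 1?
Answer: -7/6753 ≈ -0.0010366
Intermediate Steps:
j(A) = 7 (j(A) = 8 - (0 + 1) = 8 - 1*1 = 8 - 1 = 7)
C(H) = -2/(7*H) (C(H) = (-2/H)/7 = -2/(7*H))
1/(-975 + C(1/(-43 + j(5)))) = 1/(-975 - 2/(7*(1/(-43 + 7)))) = 1/(-975 - 2/(7*(1/(-36)))) = 1/(-975 - 2/(7*(-1/36))) = 1/(-975 - 2/7*(-36)) = 1/(-975 + 72/7) = 1/(-6753/7) = -7/6753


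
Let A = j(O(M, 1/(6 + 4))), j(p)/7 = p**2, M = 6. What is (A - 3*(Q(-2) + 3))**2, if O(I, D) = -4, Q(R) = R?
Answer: 11881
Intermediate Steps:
j(p) = 7*p**2
A = 112 (A = 7*(-4)**2 = 7*16 = 112)
(A - 3*(Q(-2) + 3))**2 = (112 - 3*(-2 + 3))**2 = (112 - 3*1)**2 = (112 - 3)**2 = 109**2 = 11881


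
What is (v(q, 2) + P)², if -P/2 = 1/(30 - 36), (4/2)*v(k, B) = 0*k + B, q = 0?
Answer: 16/9 ≈ 1.7778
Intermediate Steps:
v(k, B) = B/2 (v(k, B) = (0*k + B)/2 = (0 + B)/2 = B/2)
P = ⅓ (P = -2/(30 - 36) = -2/(-6) = -2*(-⅙) = ⅓ ≈ 0.33333)
(v(q, 2) + P)² = ((½)*2 + ⅓)² = (1 + ⅓)² = (4/3)² = 16/9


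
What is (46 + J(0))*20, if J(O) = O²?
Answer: 920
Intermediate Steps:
(46 + J(0))*20 = (46 + 0²)*20 = (46 + 0)*20 = 46*20 = 920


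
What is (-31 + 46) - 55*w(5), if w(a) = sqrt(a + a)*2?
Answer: 15 - 110*sqrt(10) ≈ -332.85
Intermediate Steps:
w(a) = 2*sqrt(2)*sqrt(a) (w(a) = sqrt(2*a)*2 = (sqrt(2)*sqrt(a))*2 = 2*sqrt(2)*sqrt(a))
(-31 + 46) - 55*w(5) = (-31 + 46) - 110*sqrt(2)*sqrt(5) = 15 - 110*sqrt(10)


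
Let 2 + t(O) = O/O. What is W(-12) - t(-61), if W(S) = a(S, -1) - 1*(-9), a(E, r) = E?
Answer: -2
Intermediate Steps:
t(O) = -1 (t(O) = -2 + O/O = -2 + 1 = -1)
W(S) = 9 + S (W(S) = S - 1*(-9) = S + 9 = 9 + S)
W(-12) - t(-61) = (9 - 12) - 1*(-1) = -3 + 1 = -2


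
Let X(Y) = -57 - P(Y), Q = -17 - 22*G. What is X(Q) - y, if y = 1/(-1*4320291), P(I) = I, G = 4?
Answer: 207373969/4320291 ≈ 48.000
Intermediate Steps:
Q = -105 (Q = -17 - 22*4 = -17 - 88 = -105)
y = -1/4320291 (y = 1/(-4320291) = -1/4320291 ≈ -2.3147e-7)
X(Y) = -57 - Y
X(Q) - y = (-57 - 1*(-105)) - 1*(-1/4320291) = (-57 + 105) + 1/4320291 = 48 + 1/4320291 = 207373969/4320291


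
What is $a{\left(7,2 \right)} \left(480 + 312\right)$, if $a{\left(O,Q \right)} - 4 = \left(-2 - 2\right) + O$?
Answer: $5544$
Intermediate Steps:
$a{\left(O,Q \right)} = O$ ($a{\left(O,Q \right)} = 4 + \left(\left(-2 - 2\right) + O\right) = 4 + \left(-4 + O\right) = O$)
$a{\left(7,2 \right)} \left(480 + 312\right) = 7 \left(480 + 312\right) = 7 \cdot 792 = 5544$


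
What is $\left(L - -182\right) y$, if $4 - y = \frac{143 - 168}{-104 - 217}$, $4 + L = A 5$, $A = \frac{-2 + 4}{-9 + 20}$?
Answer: $\frac{825904}{1177} \approx 701.7$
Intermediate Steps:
$A = \frac{2}{11} \approx 0.18182$
$L = - \frac{34}{11}$ ($L = -4 + \frac{2}{11} \cdot 5 = -4 + \frac{10}{11} = - \frac{34}{11} \approx -3.0909$)
$y = \frac{1259}{321}$ ($y = 4 - \frac{143 - 168}{-104 - 217} = 4 - - \frac{25}{-321} = 4 - \left(-25\right) \left(- \frac{1}{321}\right) = 4 - \frac{25}{321} = \frac{1259}{321} \approx 3.9221$)
$\left(L - -182\right) y = \left(- \frac{34}{11} - -182\right) \frac{1259}{321} = \left(- \frac{34}{11} + 182\right) \frac{1259}{321} = \frac{1968}{11} \cdot \frac{1259}{321} = \frac{825904}{1177}$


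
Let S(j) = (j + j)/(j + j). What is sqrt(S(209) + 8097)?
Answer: sqrt(8098) ≈ 89.989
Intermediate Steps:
S(j) = 1 (S(j) = (2*j)/((2*j)) = (2*j)*(1/(2*j)) = 1)
sqrt(S(209) + 8097) = sqrt(1 + 8097) = sqrt(8098)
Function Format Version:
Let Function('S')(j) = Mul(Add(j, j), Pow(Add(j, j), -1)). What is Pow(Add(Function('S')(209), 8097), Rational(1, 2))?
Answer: Pow(8098, Rational(1, 2)) ≈ 89.989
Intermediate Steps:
Function('S')(j) = 1 (Function('S')(j) = Mul(Mul(2, j), Pow(Mul(2, j), -1)) = Mul(Mul(2, j), Mul(Rational(1, 2), Pow(j, -1))) = 1)
Pow(Add(Function('S')(209), 8097), Rational(1, 2)) = Pow(Add(1, 8097), Rational(1, 2)) = Pow(8098, Rational(1, 2))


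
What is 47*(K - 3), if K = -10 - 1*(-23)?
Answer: 470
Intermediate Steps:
K = 13 (K = -10 + 23 = 13)
47*(K - 3) = 47*(13 - 3) = 47*10 = 470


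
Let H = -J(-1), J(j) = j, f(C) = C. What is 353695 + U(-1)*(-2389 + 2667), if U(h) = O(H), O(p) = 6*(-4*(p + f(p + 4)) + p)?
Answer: 315331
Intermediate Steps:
H = 1 (H = -1*(-1) = 1)
O(p) = -96 - 42*p (O(p) = 6*(-4*(p + (p + 4)) + p) = 6*(-4*(p + (4 + p)) + p) = 6*(-4*(4 + 2*p) + p) = 6*((-16 - 8*p) + p) = 6*(-16 - 7*p) = -96 - 42*p)
U(h) = -138 (U(h) = -96 - 42*1 = -96 - 42 = -138)
353695 + U(-1)*(-2389 + 2667) = 353695 - 138*(-2389 + 2667) = 353695 - 138*278 = 353695 - 38364 = 315331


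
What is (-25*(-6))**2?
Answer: 22500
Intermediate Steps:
(-25*(-6))**2 = (-5*(-30))**2 = 150**2 = 22500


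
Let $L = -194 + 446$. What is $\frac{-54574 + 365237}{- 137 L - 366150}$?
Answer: $- \frac{310663}{400674} \approx -0.77535$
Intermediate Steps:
$L = 252$
$\frac{-54574 + 365237}{- 137 L - 366150} = \frac{-54574 + 365237}{\left(-137\right) 252 - 366150} = \frac{310663}{-34524 - 366150} = \frac{310663}{-400674} = 310663 \left(- \frac{1}{400674}\right) = - \frac{310663}{400674}$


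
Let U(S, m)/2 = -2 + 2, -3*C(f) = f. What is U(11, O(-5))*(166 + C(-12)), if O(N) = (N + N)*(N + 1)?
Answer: 0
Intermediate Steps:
O(N) = 2*N*(1 + N) (O(N) = (2*N)*(1 + N) = 2*N*(1 + N))
C(f) = -f/3
U(S, m) = 0 (U(S, m) = 2*(-2 + 2) = 2*0 = 0)
U(11, O(-5))*(166 + C(-12)) = 0*(166 - ⅓*(-12)) = 0*(166 + 4) = 0*170 = 0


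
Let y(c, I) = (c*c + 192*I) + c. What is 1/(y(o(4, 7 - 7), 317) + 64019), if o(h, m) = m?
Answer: 1/124883 ≈ 8.0075e-6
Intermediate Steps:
y(c, I) = c + c² + 192*I (y(c, I) = (c² + 192*I) + c = c + c² + 192*I)
1/(y(o(4, 7 - 7), 317) + 64019) = 1/(((7 - 7) + (7 - 7)² + 192*317) + 64019) = 1/((0 + 0² + 60864) + 64019) = 1/((0 + 0 + 60864) + 64019) = 1/(60864 + 64019) = 1/124883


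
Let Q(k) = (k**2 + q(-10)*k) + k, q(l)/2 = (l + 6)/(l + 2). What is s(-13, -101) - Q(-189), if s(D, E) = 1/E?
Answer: -3569644/101 ≈ -35343.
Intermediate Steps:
q(l) = 2*(6 + l)/(2 + l) (q(l) = 2*((l + 6)/(l + 2)) = 2*((6 + l)/(2 + l)) = 2*(6 + l)/(2 + l))
Q(k) = k**2 + 2*k (Q(k) = (k**2 + (2*(6 - 10)/(2 - 10))*k) + k = (k**2 + (2*(-4)/(-8))*k) + k = (k**2 + (2*(-1/8)*(-4))*k) + k = (k**2 + 1*k) + k = (k**2 + k) + k = (k + k**2) + k = k**2 + 2*k)
s(-13, -101) - Q(-189) = 1/(-101) - (-189)*(2 - 189) = -1/101 - (-189)*(-187) = -1/101 - 1*35343 = -1/101 - 35343 = -3569644/101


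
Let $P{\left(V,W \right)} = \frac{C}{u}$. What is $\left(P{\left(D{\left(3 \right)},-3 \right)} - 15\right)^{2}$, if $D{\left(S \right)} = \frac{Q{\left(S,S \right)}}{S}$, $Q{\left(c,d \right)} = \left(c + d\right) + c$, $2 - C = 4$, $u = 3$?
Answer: $\frac{2209}{9} \approx 245.44$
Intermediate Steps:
$C = -2$ ($C = 2 - 4 = -2$)
$Q{\left(c,d \right)} = d + 2 c$
$D{\left(S \right)} = 3$ ($D{\left(S \right)} = \frac{S + 2 S}{S} = \frac{3 S}{S} = 3$)
$P{\left(V,W \right)} = - \frac{2}{3}$
$\left(P{\left(D{\left(3 \right)},-3 \right)} - 15\right)^{2} = \left(- \frac{2}{3} - 15\right)^{2} = \left(- \frac{47}{3}\right)^{2} = \frac{2209}{9}$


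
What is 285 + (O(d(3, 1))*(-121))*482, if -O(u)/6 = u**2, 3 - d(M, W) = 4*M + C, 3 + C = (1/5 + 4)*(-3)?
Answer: 381083073/25 ≈ 1.5243e+7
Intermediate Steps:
C = -78/5 (C = -3 + (1/5 + 4)*(-3) = -3 + (21/5)*(-3) = -3 - 63/5 = -78/5 ≈ -15.600)
d(M, W) = 93/5 - 4*M (d(M, W) = 3 - (4*M - 78/5) = 3 - (-78/5 + 4*M) = 3 + (78/5 - 4*M) = 93/5 - 4*M)
O(u) = -6*u**2
285 + (O(d(3, 1))*(-121))*482 = 285 + (-6*(93/5 - 4*3)**2*(-121))*482 = 285 + (-6*(93/5 - 12)**2*(-121))*482 = 285 + (-6*(33/5)**2*(-121))*482 = 285 + (-6*1089/25*(-121))*482 = 285 - 6534/25*(-121)*482 = 285 + (790614/25)*482 = 285 + 381075948/25 = 381083073/25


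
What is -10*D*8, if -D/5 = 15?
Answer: 6000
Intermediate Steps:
D = -75 (D = -5*15 = -75)
-10*D*8 = -10*(-75)*8 = 750*8 = 6000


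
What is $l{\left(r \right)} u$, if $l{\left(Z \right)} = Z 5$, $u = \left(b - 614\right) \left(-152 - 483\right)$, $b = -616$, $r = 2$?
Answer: $7810500$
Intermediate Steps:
$u = 781050$ ($u = \left(-616 - 614\right) \left(-152 - 483\right) = \left(-1230\right) \left(-635\right) = 781050$)
$l{\left(Z \right)} = 5 Z$
$l{\left(r \right)} u = 5 \cdot 2 \cdot 781050 = 10 \cdot 781050 = 7810500$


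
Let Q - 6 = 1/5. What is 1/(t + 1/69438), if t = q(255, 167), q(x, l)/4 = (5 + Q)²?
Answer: 1735950/871030297 ≈ 0.0019930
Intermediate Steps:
Q = 31/5 (Q = 6 + 1/5 = 6 + ⅕ = 31/5 ≈ 6.2000)
q(x, l) = 12544/25 (q(x, l) = 4*(5 + 31/5)² = 4*(56/5)² = 4*(3136/25) = 12544/25)
t = 12544/25 ≈ 501.76
1/(t + 1/69438) = 1/(12544/25 + 1/69438) = 1/(871030297/1735950) = 1735950/871030297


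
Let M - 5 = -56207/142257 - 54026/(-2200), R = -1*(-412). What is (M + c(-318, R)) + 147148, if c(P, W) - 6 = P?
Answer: 22981857111341/156482700 ≈ 1.4687e+5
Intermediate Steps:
R = 412
c(P, W) = 6 + P
M = 4563374141/156482700 (M = 5 + (-56207/142257 - 54026/(-2200)) = 5 + (-56207*1/142257 - 54026*(-1/2200)) = 5 + (-56207/142257 + 27013/1100) = 5 + 3780960641/156482700 = 4563374141/156482700 ≈ 29.162)
(M + c(-318, R)) + 147148 = (4563374141/156482700 + (6 - 318)) + 147148 = (4563374141/156482700 - 312) + 147148 = -44259228259/156482700 + 147148 = 22981857111341/156482700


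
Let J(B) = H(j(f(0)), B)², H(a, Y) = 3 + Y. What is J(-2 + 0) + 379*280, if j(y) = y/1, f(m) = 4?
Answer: 106121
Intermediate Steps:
j(y) = y (j(y) = y*1 = y)
J(B) = (3 + B)²
J(-2 + 0) + 379*280 = (3 + (-2 + 0))² + 379*280 = (3 - 2)² + 106120 = 1² + 106120 = 1 + 106120 = 106121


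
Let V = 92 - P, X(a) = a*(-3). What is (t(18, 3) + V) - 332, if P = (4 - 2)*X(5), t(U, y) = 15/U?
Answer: -1255/6 ≈ -209.17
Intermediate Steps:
X(a) = -3*a
P = -30 (P = (4 - 2)*(-3*5) = 2*(-15) = -30)
V = 122 (V = 92 - 1*(-30) = 92 + 30 = 122)
(t(18, 3) + V) - 332 = (15/18 + 122) - 332 = (15*(1/18) + 122) - 332 = (⅚ + 122) - 332 = 737/6 - 332 = -1255/6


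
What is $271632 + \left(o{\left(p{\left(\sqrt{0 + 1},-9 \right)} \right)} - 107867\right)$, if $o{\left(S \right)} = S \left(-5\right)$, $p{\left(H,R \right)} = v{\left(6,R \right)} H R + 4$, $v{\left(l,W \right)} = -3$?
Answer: $163610$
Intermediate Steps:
$p{\left(H,R \right)} = 4 - 3 H R$ ($p{\left(H,R \right)} = - 3 H R + 4 = 4 - 3 H R$)
$o{\left(S \right)} = - 5 S$
$271632 + \left(o{\left(p{\left(\sqrt{0 + 1},-9 \right)} \right)} - 107867\right) = 271632 - \left(107867 + 5 \left(4 - 3 \sqrt{0 + 1} \left(-9\right)\right)\right) = 271632 - \left(107867 + 5 \left(4 - 3 \sqrt{1} \left(-9\right)\right)\right) = 271632 - \left(107867 + 5 \left(4 - 3 \left(-9\right)\right)\right) = 271632 - \left(107867 + 5 \left(4 + 27\right)\right) = 271632 - 108022 = 163610$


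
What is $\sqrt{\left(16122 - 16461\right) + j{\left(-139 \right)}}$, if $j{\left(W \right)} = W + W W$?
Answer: $\sqrt{18843} \approx 137.27$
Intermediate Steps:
$j{\left(W \right)} = W + W^{2}$
$\sqrt{\left(16122 - 16461\right) + j{\left(-139 \right)}} = \sqrt{\left(16122 - 16461\right) - 139 \left(1 - 139\right)} = \sqrt{\left(16122 - 16461\right) - -19182} = \sqrt{-339 + 19182} = \sqrt{18843}$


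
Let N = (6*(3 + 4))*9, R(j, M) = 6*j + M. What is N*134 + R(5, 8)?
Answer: 50690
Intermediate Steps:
R(j, M) = M + 6*j
N = 378 (N = (6*7)*9 = 42*9 = 378)
N*134 + R(5, 8) = 378*134 + (8 + 6*5) = 50652 + (8 + 30) = 50652 + 38 = 50690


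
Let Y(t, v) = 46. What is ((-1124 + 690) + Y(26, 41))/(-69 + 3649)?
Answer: -97/895 ≈ -0.10838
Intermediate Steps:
((-1124 + 690) + Y(26, 41))/(-69 + 3649) = ((-1124 + 690) + 46)/(-69 + 3649) = (-434 + 46)/3580 = -388*1/3580 = -97/895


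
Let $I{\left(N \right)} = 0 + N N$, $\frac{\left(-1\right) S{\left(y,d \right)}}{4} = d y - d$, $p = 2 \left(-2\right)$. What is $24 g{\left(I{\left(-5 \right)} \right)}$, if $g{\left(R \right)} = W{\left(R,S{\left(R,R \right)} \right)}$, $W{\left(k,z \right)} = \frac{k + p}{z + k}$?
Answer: $- \frac{504}{2375} \approx -0.21221$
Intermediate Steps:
$p = -4$
$S{\left(y,d \right)} = 4 d - 4 d y$ ($S{\left(y,d \right)} = - 4 \left(d y - d\right) = - 4 \left(- d + d y\right) = 4 d - 4 d y$)
$W{\left(k,z \right)} = \frac{-4 + k}{k + z}$ ($W{\left(k,z \right)} = \frac{k - 4}{z + k} = \frac{-4 + k}{k + z}$)
$I{\left(N \right)} = N^{2}$ ($I{\left(N \right)} = 0 + N^{2} = N^{2}$)
$g{\left(R \right)} = \frac{-4 + R}{R + 4 R \left(1 - R\right)}$
$24 g{\left(I{\left(-5 \right)} \right)} = 24 \frac{4 - \left(-5\right)^{2}}{\left(-5\right)^{2} \left(-5 + 4 \left(-5\right)^{2}\right)} = 24 \frac{4 - 25}{25 \left(-5 + 4 \cdot 25\right)} = 24 \frac{4 - 25}{25 \left(-5 + 100\right)} = 24 \cdot \frac{1}{25} \cdot \frac{1}{95} \left(-21\right) = 24 \left(- \frac{21}{2375}\right) = - \frac{504}{2375}$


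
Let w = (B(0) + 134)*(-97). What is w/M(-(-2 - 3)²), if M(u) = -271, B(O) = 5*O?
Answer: 12998/271 ≈ 47.963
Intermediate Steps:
w = -12998 (w = (5*0 + 134)*(-97) = (0 + 134)*(-97) = 134*(-97) = -12998)
w/M(-(-2 - 3)²) = -12998/(-271) = -12998*(-1/271) = 12998/271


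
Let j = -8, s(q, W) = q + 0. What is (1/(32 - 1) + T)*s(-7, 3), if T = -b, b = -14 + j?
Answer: -4781/31 ≈ -154.23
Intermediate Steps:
s(q, W) = q
b = -22 (b = -14 - 8 = -22)
T = 22 (T = -1*(-22) = 22)
(1/(32 - 1) + T)*s(-7, 3) = (1/(32 - 1) + 22)*(-7) = (1/31 + 22)*(-7) = (683/31)*(-7) = -4781/31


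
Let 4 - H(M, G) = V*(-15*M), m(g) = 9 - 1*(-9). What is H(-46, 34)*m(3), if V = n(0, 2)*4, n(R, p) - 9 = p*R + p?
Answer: -546408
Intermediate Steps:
m(g) = 18 (m(g) = 9 + 9 = 18)
n(R, p) = 9 + p + R*p (n(R, p) = 9 + (p*R + p) = 9 + (R*p + p) = 9 + (p + R*p) = 9 + p + R*p)
V = 44 (V = (9 + 2 + 0*2)*4 = (9 + 2 + 0)*4 = 11*4 = 44)
H(M, G) = 4 + 660*M (H(M, G) = 4 - 44*(-15*M) = 4 - (-660)*M = 4 + 660*M)
H(-46, 34)*m(3) = (4 + 660*(-46))*18 = (4 - 30360)*18 = -30356*18 = -546408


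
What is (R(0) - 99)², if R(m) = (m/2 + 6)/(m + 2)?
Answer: 9216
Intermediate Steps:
R(m) = (6 + m/2)/(2 + m) (R(m) = (m*(½) + 6)/(2 + m) = (m/2 + 6)/(2 + m) = (6 + m/2)/(2 + m))
(R(0) - 99)² = ((12 + 0)/(2*(2 + 0)) - 99)² = ((½)*12/2 - 99)² = ((½)*(½)*12 - 99)² = (3 - 99)² = (-96)² = 9216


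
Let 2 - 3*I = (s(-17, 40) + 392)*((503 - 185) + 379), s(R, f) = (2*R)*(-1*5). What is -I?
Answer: 391712/3 ≈ 1.3057e+5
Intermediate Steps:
s(R, f) = -10*R (s(R, f) = (2*R)*(-5) = -10*R)
I = -391712/3 (I = 2/3 - (-10*(-17) + 392)*((503 - 185) + 379)/3 = 2/3 - (170 + 392)*(318 + 379)/3 = 2/3 - 562*697/3 = 2/3 - 1/3*391714 = 2/3 - 391714/3 = -391712/3 ≈ -1.3057e+5)
-I = -1*(-391712/3) = 391712/3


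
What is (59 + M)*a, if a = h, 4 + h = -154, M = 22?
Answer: -12798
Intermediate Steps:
h = -158 (h = -4 - 154 = -158)
a = -158
(59 + M)*a = (59 + 22)*(-158) = 81*(-158) = -12798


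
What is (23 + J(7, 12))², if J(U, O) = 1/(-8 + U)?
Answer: 484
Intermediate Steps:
(23 + J(7, 12))² = (23 + 1/(-8 + 7))² = (23 + 1/(-1))² = (23 - 1)² = 22² = 484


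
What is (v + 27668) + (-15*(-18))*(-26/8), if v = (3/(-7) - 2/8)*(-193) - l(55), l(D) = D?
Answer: 752261/28 ≈ 26866.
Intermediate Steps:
v = 2127/28 (v = (3/(-7) - 2/8)*(-193) - 1*55 = (3*(-⅐) - 2*⅛)*(-193) - 55 = (-3/7 - ¼)*(-193) - 55 = -19/28*(-193) - 55 = 3667/28 - 55 = 2127/28 ≈ 75.964)
(v + 27668) + (-15*(-18))*(-26/8) = (2127/28 + 27668) + (-15*(-18))*(-26/8) = 776831/28 + 270*(-26*⅛) = 776831/28 + 270*(-13/4) = 776831/28 - 1755/2 = 752261/28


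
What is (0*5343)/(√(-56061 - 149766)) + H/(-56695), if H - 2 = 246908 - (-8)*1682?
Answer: -260366/56695 ≈ -4.5924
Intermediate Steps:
H = 260366 (H = 2 + (246908 - (-8)*1682) = 2 + (246908 - 1*(-13456)) = 2 + (246908 + 13456) = 2 + 260364 = 260366)
(0*5343)/(√(-56061 - 149766)) + H/(-56695) = (0*5343)/(√(-56061 - 149766)) + 260366/(-56695) = 0/(√(-205827)) + 260366*(-1/56695) = 0/((I*√205827)) - 260366/56695 = 0*(-I*√205827/205827) - 260366/56695 = 0 - 260366/56695 = -260366/56695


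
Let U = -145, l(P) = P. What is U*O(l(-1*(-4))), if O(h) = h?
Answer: -580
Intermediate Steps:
U*O(l(-1*(-4))) = -(-145)*(-4) = -145*4 = -580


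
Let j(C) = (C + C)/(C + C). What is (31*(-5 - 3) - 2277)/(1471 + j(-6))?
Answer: -2525/1472 ≈ -1.7154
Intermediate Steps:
j(C) = 1 (j(C) = (2*C)/((2*C)) = (2*C)*(1/(2*C)) = 1)
(31*(-5 - 3) - 2277)/(1471 + j(-6)) = (31*(-5 - 3) - 2277)/(1471 + 1) = (31*(-8) - 2277)/1472 = (-248 - 2277)*(1/1472) = -2525*1/1472 = -2525/1472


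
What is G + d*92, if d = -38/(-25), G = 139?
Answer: 6971/25 ≈ 278.84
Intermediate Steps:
d = 38/25 (d = -38*(-1/25) = 38/25 ≈ 1.5200)
G + d*92 = 139 + (38/25)*92 = 139 + 3496/25 = 6971/25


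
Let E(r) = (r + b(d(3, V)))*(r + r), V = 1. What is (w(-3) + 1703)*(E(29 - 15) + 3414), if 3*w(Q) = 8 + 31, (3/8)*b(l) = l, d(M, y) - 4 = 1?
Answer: 7171736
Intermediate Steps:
d(M, y) = 5 (d(M, y) = 4 + 1 = 5)
b(l) = 8*l/3
E(r) = 2*r*(40/3 + r) (E(r) = (r + (8/3)*5)*(r + r) = (r + 40/3)*(2*r) = (40/3 + r)*(2*r) = 2*r*(40/3 + r))
w(Q) = 13 (w(Q) = (8 + 31)/3 = (1/3)*39 = 13)
(w(-3) + 1703)*(E(29 - 15) + 3414) = (13 + 1703)*(2*(29 - 15)*(40 + 3*(29 - 15))/3 + 3414) = 1716*((2/3)*14*(40 + 3*14) + 3414) = 1716*((2/3)*14*(40 + 42) + 3414) = 1716*((2/3)*14*82 + 3414) = 1716*(2296/3 + 3414) = 1716*(12538/3) = 7171736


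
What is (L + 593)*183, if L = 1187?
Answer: 325740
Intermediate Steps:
(L + 593)*183 = (1187 + 593)*183 = 1780*183 = 325740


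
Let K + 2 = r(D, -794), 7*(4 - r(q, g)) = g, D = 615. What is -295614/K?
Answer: -1034649/404 ≈ -2561.0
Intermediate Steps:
r(q, g) = 4 - g/7
K = 808/7 (K = -2 + (4 - ⅐*(-794)) = -2 + (4 + 794/7) = -2 + 822/7 = 808/7 ≈ 115.43)
-295614/K = -295614/808/7 = -295614*7/808 = -1034649/404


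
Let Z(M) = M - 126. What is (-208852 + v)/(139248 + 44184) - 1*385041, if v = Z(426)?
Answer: -8828631158/22929 ≈ -3.8504e+5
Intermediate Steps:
Z(M) = -126 + M
v = 300 (v = -126 + 426 = 300)
(-208852 + v)/(139248 + 44184) - 1*385041 = (-208852 + 300)/(139248 + 44184) - 1*385041 = -208552/183432 - 385041 = -208552*1/183432 - 385041 = -26069/22929 - 385041 = -8828631158/22929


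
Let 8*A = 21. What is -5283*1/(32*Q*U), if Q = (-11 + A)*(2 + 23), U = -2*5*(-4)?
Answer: 5283/268000 ≈ 0.019713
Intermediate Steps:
A = 21/8 (A = (⅛)*21 = 21/8 ≈ 2.6250)
U = 40 (U = -10*(-4) = 40)
Q = -1675/8 (Q = (-11 + 21/8)*(2 + 23) = -67/8*25 = -1675/8 ≈ -209.38)
-5283*1/(32*Q*U) = -5283/((32*(-1675/8))*40) = -5283/((-6700*40)) = -5283/(-268000) = -5283*(-1/268000) = 5283/268000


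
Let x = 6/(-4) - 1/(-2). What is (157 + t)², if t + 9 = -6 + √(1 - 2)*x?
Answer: (142 - I)² ≈ 20163.0 - 284.0*I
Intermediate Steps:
x = -1 (x = 6*(-¼) - 1*(-½) = -3/2 + ½ = -1)
t = -15 - I (t = -9 + (-6 + √(1 - 2)*(-1)) = -9 + (-6 + √(-1)*(-1)) = -9 + (-6 + I*(-1)) = -9 + (-6 - I) = -15 - I ≈ -15.0 - 1.0*I)
(157 + t)² = (157 + (-15 - I))² = (142 - I)²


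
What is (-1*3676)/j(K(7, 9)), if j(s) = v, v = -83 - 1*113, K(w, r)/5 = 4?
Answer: 919/49 ≈ 18.755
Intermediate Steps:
K(w, r) = 20 (K(w, r) = 5*4 = 20)
v = -196 (v = -83 - 113 = -196)
j(s) = -196
(-1*3676)/j(K(7, 9)) = -1*3676/(-196) = -3676*(-1/196) = 919/49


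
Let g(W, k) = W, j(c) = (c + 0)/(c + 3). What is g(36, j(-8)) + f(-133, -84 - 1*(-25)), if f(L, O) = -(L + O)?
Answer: 228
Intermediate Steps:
j(c) = c/(3 + c)
f(L, O) = -L - O
g(36, j(-8)) + f(-133, -84 - 1*(-25)) = 36 + (-1*(-133) - (-84 - 1*(-25))) = 36 + (133 - (-84 + 25)) = 36 + (133 - 1*(-59)) = 36 + (133 + 59) = 36 + 192 = 228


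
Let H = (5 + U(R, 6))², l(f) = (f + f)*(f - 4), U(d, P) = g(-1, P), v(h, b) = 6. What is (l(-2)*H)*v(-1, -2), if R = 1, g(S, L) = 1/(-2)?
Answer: 2916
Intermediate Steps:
g(S, L) = -½
U(d, P) = -½
l(f) = 2*f*(-4 + f) (l(f) = (2*f)*(-4 + f) = 2*f*(-4 + f))
H = 81/4 (H = (5 - ½)² = (9/2)² = 81/4 ≈ 20.250)
(l(-2)*H)*v(-1, -2) = ((2*(-2)*(-4 - 2))*(81/4))*6 = ((2*(-2)*(-6))*(81/4))*6 = (24*(81/4))*6 = 486*6 = 2916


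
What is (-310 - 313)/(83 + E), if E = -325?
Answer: 623/242 ≈ 2.5744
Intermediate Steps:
(-310 - 313)/(83 + E) = (-310 - 313)/(83 - 325) = -623/(-242) = -623*(-1/242) = 623/242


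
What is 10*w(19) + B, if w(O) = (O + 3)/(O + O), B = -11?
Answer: -99/19 ≈ -5.2105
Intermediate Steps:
w(O) = (3 + O)/(2*O) (w(O) = (3 + O)/((2*O)) = (3 + O)*(1/(2*O)) = (3 + O)/(2*O))
10*w(19) + B = 10*((½)*(3 + 19)/19) - 11 = 10*((½)*(1/19)*22) - 11 = 10*(11/19) - 11 = 110/19 - 11 = -99/19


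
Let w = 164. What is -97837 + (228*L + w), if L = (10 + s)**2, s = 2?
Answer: -64841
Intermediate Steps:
L = 144 (L = (10 + 2)**2 = 12**2 = 144)
-97837 + (228*L + w) = -97837 + (228*144 + 164) = -97837 + (32832 + 164) = -97837 + 32996 = -64841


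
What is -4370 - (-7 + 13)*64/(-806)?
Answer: -1760918/403 ≈ -4369.5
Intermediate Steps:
-4370 - (-7 + 13)*64/(-806) = -4370 - 6*64*(-1)/806 = -4370 - 384*(-1)/806 = -4370 - 1*(-192/403) = -4370 + 192/403 = -1760918/403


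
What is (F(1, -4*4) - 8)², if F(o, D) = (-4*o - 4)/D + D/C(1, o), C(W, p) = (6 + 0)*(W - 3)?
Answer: 1369/36 ≈ 38.028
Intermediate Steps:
C(W, p) = -18 + 6*W (C(W, p) = 6*(-3 + W) = -18 + 6*W)
F(o, D) = -D/12 + (-4 - 4*o)/D (F(o, D) = (-4*o - 4)/D + D/(-18 + 6*1) = (-4 - 4*o)/D + D/(-18 + 6) = (-4 - 4*o)/D + D/(-12) = (-4 - 4*o)/D + D*(-1/12) = (-4 - 4*o)/D - D/12 = -D/12 + (-4 - 4*o)/D)
(F(1, -4*4) - 8)² = ((-48 - (-4*4)² - 48*1)/(12*((-4*4))) - 8)² = ((1/12)*(-48 - 1*(-16)² - 48)/(-16) - 8)² = ((1/12)*(-1/16)*(-48 - 1*256 - 48) - 8)² = ((1/12)*(-1/16)*(-48 - 256 - 48) - 8)² = ((1/12)*(-1/16)*(-352) - 8)² = (11/6 - 8)² = (-37/6)² = 1369/36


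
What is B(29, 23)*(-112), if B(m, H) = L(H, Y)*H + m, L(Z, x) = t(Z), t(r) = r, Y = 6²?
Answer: -62496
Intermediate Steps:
Y = 36
L(Z, x) = Z
B(m, H) = m + H² (B(m, H) = H*H + m = H² + m = m + H²)
B(29, 23)*(-112) = (29 + 23²)*(-112) = (29 + 529)*(-112) = 558*(-112) = -62496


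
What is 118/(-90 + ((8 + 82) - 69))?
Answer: -118/69 ≈ -1.7101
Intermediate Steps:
118/(-90 + ((8 + 82) - 69)) = 118/(-90 + (90 - 69)) = 118/(-90 + 21) = 118/(-69) = 118*(-1/69) = -118/69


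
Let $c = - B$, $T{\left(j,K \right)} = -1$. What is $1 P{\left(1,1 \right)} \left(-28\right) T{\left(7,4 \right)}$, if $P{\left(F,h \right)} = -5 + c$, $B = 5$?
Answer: $-280$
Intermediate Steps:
$c = -5$ ($c = \left(-1\right) 5 = -5$)
$P{\left(F,h \right)} = -10$ ($P{\left(F,h \right)} = -5 - 5 = -10$)
$1 P{\left(1,1 \right)} \left(-28\right) T{\left(7,4 \right)} = 1 \left(-10\right) \left(-28\right) \left(-1\right) = \left(-10\right) \left(-28\right) \left(-1\right) = 280 \left(-1\right) = -280$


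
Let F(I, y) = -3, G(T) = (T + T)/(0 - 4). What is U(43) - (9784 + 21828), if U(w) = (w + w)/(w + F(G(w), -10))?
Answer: -632197/20 ≈ -31610.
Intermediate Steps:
G(T) = -T/2 (G(T) = (2*T)/(-4) = (2*T)*(-1/4) = -T/2)
U(w) = 2*w/(-3 + w) (U(w) = (w + w)/(w - 3) = (2*w)/(-3 + w) = 2*w/(-3 + w))
U(43) - (9784 + 21828) = 2*43/(-3 + 43) - (9784 + 21828) = 2*43/40 - 1*31612 = 2*43*(1/40) - 31612 = 43/20 - 31612 = -632197/20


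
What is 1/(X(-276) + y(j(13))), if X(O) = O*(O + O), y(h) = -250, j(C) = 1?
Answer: 1/152102 ≈ 6.5745e-6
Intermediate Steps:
X(O) = 2*O**2 (X(O) = O*(2*O) = 2*O**2)
1/(X(-276) + y(j(13))) = 1/(2*(-276)**2 - 250) = 1/(2*76176 - 250) = 1/(152352 - 250) = 1/152102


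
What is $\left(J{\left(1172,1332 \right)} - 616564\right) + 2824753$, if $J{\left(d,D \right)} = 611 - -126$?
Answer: $2208926$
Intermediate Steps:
$J{\left(d,D \right)} = 737$ ($J{\left(d,D \right)} = 611 + 126 = 737$)
$\left(J{\left(1172,1332 \right)} - 616564\right) + 2824753 = \left(737 - 616564\right) + 2824753 = -615827 + 2824753 = 2208926$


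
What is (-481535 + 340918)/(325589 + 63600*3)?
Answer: -140617/516389 ≈ -0.27231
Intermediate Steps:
(-481535 + 340918)/(325589 + 63600*3) = -140617/(325589 + 190800) = -140617/516389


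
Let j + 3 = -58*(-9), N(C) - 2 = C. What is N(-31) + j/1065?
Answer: -10122/355 ≈ -28.513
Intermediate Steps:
N(C) = 2 + C
j = 519 (j = -3 - 58*(-9) = -3 + 522 = 519)
N(-31) + j/1065 = (2 - 31) + 519/1065 = -29 + 519*(1/1065) = -29 + 173/355 = -10122/355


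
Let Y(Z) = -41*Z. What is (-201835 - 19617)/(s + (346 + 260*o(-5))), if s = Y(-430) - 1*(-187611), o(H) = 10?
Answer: -31636/29741 ≈ -1.0637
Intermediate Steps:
s = 205241 (s = -41*(-430) - 1*(-187611) = 17630 + 187611 = 205241)
(-201835 - 19617)/(s + (346 + 260*o(-5))) = (-201835 - 19617)/(205241 + (346 + 260*10)) = -221452/(205241 + (346 + 2600)) = -221452/(205241 + 2946) = -221452/208187 = -221452*1/208187 = -31636/29741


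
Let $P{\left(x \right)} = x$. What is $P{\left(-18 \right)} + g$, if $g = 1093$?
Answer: $1075$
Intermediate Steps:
$P{\left(-18 \right)} + g = -18 + 1093 = 1075$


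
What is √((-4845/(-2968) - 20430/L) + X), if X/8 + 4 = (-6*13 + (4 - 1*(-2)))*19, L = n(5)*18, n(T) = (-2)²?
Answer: 3*I*√2754806334/1484 ≈ 106.1*I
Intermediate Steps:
n(T) = 4
L = 72 (L = 4*18 = 72)
X = -10976 (X = -32 + 8*((-6*13 + (4 - 1*(-2)))*19) = -32 + 8*((-78 + (4 + 2))*19) = -32 + 8*((-78 + 6)*19) = -32 + 8*(-72*19) = -32 + 8*(-1368) = -32 - 10944 = -10976)
√((-4845/(-2968) - 20430/L) + X) = √((-4845/(-2968) - 20430/72) - 10976) = √((-4845*(-1/2968) - 20430*1/72) - 10976) = √((4845/2968 - 1135/4) - 10976) = √(-837325/2968 - 10976) = √(-33414093/2968) = 3*I*√2754806334/1484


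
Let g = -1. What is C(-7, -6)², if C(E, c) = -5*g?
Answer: 25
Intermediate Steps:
C(E, c) = 5 (C(E, c) = -5*(-1) = 5)
C(-7, -6)² = 5² = 25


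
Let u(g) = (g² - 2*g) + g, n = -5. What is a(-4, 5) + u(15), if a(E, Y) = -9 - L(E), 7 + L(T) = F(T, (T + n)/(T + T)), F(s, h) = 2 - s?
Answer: 202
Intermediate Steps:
u(g) = g² - g
L(T) = -5 - T (L(T) = -7 + (2 - T) = -5 - T)
a(E, Y) = -4 + E (a(E, Y) = -9 - (-5 - E) = -9 + (5 + E) = -4 + E)
a(-4, 5) + u(15) = (-4 - 4) + 15*(-1 + 15) = -8 + 15*14 = -8 + 210 = 202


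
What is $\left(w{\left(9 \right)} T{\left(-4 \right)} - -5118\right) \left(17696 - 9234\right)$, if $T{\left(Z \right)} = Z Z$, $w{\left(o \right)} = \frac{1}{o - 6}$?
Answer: $\frac{130060940}{3} \approx 4.3354 \cdot 10^{7}$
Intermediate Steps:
$w{\left(o \right)} = \frac{1}{-6 + o}$
$T{\left(Z \right)} = Z^{2}$
$\left(w{\left(9 \right)} T{\left(-4 \right)} - -5118\right) \left(17696 - 9234\right) = \left(\frac{\left(-4\right)^{2}}{-6 + 9} - -5118\right) \left(17696 - 9234\right) = \left(\frac{1}{3} \cdot 16 + \left(-5137 + 10255\right)\right) 8462 = \left(\frac{1}{3} \cdot 16 + 5118\right) 8462 = \left(\frac{16}{3} + 5118\right) 8462 = \frac{15370}{3} \cdot 8462 = \frac{130060940}{3}$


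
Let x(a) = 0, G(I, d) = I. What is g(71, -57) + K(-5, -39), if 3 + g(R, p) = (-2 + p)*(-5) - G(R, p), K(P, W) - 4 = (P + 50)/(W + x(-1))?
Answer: 2910/13 ≈ 223.85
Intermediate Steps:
K(P, W) = 4 + (50 + P)/W (K(P, W) = 4 + (P + 50)/(W + 0) = 4 + (50 + P)/W)
g(R, p) = 7 - R - 5*p (g(R, p) = -3 + ((-2 + p)*(-5) - R) = -3 + ((10 - 5*p) - R) = -3 + (10 - R - 5*p) = 7 - R - 5*p)
g(71, -57) + K(-5, -39) = (7 - 1*71 - 5*(-57)) + (50 - 5 + 4*(-39))/(-39) = (7 - 71 + 285) - (50 - 5 - 156)/39 = 221 - 1/39*(-111) = 221 + 37/13 = 2910/13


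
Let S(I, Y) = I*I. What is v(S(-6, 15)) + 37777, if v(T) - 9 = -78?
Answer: 37708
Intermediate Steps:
S(I, Y) = I**2
v(T) = -69 (v(T) = 9 - 78 = -69)
v(S(-6, 15)) + 37777 = -69 + 37777 = 37708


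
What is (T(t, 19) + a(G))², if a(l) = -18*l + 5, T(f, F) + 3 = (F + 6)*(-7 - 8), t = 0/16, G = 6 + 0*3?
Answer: 231361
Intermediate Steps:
G = 6 (G = 6 + 0 = 6)
t = 0 (t = 0*(1/16) = 0)
T(f, F) = -93 - 15*F (T(f, F) = -3 + (F + 6)*(-7 - 8) = -3 + (6 + F)*(-15) = -3 + (-90 - 15*F) = -93 - 15*F)
a(l) = 5 - 18*l
(T(t, 19) + a(G))² = ((-93 - 15*19) + (5 - 18*6))² = ((-93 - 285) + (5 - 108))² = (-378 - 103)² = (-481)² = 231361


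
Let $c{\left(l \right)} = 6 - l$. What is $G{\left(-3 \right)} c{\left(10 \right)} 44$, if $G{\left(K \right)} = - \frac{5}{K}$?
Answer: $- \frac{880}{3} \approx -293.33$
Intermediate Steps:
$G{\left(-3 \right)} c{\left(10 \right)} 44 = - \frac{5}{-3} \left(6 - 10\right) 44 = \left(-5\right) \left(- \frac{1}{3}\right) \left(6 - 10\right) 44 = \frac{5}{3} \left(-4\right) 44 = \left(- \frac{20}{3}\right) 44 = - \frac{880}{3}$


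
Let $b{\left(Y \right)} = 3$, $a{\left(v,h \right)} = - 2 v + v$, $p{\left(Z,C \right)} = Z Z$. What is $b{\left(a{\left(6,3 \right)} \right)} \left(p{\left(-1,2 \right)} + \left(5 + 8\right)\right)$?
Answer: $42$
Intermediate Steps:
$p{\left(Z,C \right)} = Z^{2}$
$a{\left(v,h \right)} = - v$
$b{\left(a{\left(6,3 \right)} \right)} \left(p{\left(-1,2 \right)} + \left(5 + 8\right)\right) = 3 \left(\left(-1\right)^{2} + \left(5 + 8\right)\right) = 3 \left(1 + 13\right) = 3 \cdot 14 = 42$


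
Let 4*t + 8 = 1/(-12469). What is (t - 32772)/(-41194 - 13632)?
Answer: 1634636025/2734501576 ≈ 0.59778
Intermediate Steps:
t = -99753/49876 (t = -2 + (¼)/(-12469) = -2 + (¼)*(-1/12469) = -2 - 1/49876 = -99753/49876 ≈ -2.0000)
(t - 32772)/(-41194 - 13632) = (-99753/49876 - 32772)/(-41194 - 13632) = -1634636025/49876/(-54826) = -1634636025/49876*(-1/54826) = 1634636025/2734501576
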